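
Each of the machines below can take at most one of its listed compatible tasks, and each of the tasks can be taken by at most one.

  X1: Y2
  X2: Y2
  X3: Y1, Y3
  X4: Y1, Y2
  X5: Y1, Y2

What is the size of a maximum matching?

Unit-capacity flow: source→left, listed edges, right→sink; max matching = max flow.
Augmenting path X1→Y2 (+1); matched 1.
Augmenting path X3→Y1 (+1); matched 2.
Augmenting path X4→Y1→X3→Y3 (+1); matched 3.
No augmenting path remains; maximum matching = 3.
König certificate: {X3, Y1, Y2} is a vertex cover of size 3 (every listed pair touches it), so no matching can be larger.

3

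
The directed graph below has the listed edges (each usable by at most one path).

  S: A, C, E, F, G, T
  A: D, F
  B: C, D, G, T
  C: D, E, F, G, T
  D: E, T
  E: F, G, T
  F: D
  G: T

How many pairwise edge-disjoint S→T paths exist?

5

Assign every edge capacity 1; by Menger, the answer equals the max flow.
Path S→T (+1); total 1.
Path S→C→T (+1); total 2.
Path S→E→T (+1); total 3.
Path S→G→T (+1); total 4.
Path S→A→D→T (+1); total 5.
No residual S→T path; max flow = 5.
Certifying cut of size 5: {D→T, E→T, G→T, S→C, S→T}.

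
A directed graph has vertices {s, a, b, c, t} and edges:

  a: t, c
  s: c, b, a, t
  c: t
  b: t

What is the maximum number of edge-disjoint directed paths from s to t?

Assign every edge capacity 1; by Menger, the answer equals the max flow.
Path s→t (+1); total 1.
Path s→a→t (+1); total 2.
Path s→b→t (+1); total 3.
Path s→c→t (+1); total 4.
No residual s→t path; max flow = 4.
Certifying cut of size 4: {s→a, s→b, s→c, s→t}.

4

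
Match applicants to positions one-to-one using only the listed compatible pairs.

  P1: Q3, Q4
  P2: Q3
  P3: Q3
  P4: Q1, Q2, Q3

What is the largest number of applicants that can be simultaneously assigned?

3

Unit-capacity flow: source→left, listed edges, right→sink; max matching = max flow.
Augmenting path P1→Q3 (+1); matched 1.
Augmenting path P4→Q1 (+1); matched 2.
Augmenting path P2→Q3→P1→Q4 (+1); matched 3.
No augmenting path remains; maximum matching = 3.
König certificate: {P1, P4, Q3} is a vertex cover of size 3 (every listed pair touches it), so no matching can be larger.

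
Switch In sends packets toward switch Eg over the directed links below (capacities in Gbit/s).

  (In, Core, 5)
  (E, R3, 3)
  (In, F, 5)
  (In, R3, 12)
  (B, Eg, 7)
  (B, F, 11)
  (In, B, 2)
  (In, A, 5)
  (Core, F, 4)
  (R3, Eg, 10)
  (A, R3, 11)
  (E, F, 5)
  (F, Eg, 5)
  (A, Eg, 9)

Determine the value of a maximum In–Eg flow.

Augment In→A→Eg: bottleneck 5, flow now 5.
Augment In→B→Eg: bottleneck 2, flow now 7.
Augment In→R3→Eg: bottleneck 10, flow now 17.
Augment In→F→Eg: bottleneck 5, flow now 22.
No augmenting path remains; maximum flow = 22.
In the residual graph, reachable from In: {In, Core, R3, F}.
Min-cut edges: In→A (5), In→B (2), R3→Eg (10), F→Eg (5); capacity 5 + 2 + 10 + 5 = 22.
This cut is saturated, so no flow can exceed 22.

22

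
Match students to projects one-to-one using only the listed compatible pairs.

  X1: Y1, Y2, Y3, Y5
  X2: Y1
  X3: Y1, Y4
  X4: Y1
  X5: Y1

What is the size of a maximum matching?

3

Unit-capacity flow: source→left, listed edges, right→sink; max matching = max flow.
Augmenting path X1→Y1 (+1); matched 1.
Augmenting path X3→Y4 (+1); matched 2.
Augmenting path X2→Y1→X1→Y2 (+1); matched 3.
No augmenting path remains; maximum matching = 3.
König certificate: {X1, X3, Y1} is a vertex cover of size 3 (every listed pair touches it), so no matching can be larger.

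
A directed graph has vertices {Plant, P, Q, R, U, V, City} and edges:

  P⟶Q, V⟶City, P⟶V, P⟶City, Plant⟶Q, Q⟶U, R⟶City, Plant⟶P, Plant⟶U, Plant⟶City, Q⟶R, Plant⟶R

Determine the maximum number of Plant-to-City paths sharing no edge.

Assign every edge capacity 1; by Menger, the answer equals the max flow.
Path Plant→City (+1); total 1.
Path Plant→P→City (+1); total 2.
Path Plant→R→City (+1); total 3.
No residual Plant→City path; max flow = 3.
Certifying cut of size 3: {Plant→City, Plant→P, R→City}.

3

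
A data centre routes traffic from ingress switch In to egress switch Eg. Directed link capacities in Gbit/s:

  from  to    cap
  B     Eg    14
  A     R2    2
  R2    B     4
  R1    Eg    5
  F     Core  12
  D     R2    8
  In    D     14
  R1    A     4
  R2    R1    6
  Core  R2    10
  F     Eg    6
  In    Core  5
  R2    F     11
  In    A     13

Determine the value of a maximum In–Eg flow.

15

Augment In→A→R2→R1→Eg: bottleneck 2, flow now 2.
Augment In→Core→R2→R1→Eg: bottleneck 3, flow now 5.
Augment In→Core→R2→B→Eg: bottleneck 2, flow now 7.
Augment In→D→R2→B→Eg: bottleneck 2, flow now 9.
Augment In→D→R2→F→Eg: bottleneck 6, flow now 15.
No augmenting path remains; maximum flow = 15.
In the residual graph, reachable from In: {In, A, D}.
Min-cut edges: In→Core (5), A→R2 (2), D→R2 (8); capacity 5 + 2 + 8 = 15.
This cut is saturated, so no flow can exceed 15.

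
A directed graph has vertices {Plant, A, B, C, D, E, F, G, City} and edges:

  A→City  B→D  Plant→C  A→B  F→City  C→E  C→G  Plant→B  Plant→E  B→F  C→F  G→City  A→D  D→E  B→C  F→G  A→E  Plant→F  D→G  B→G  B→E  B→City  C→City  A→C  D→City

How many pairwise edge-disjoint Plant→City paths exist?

Assign every edge capacity 1; by Menger, the answer equals the max flow.
Path Plant→B→City (+1); total 1.
Path Plant→C→City (+1); total 2.
Path Plant→F→City (+1); total 3.
No residual Plant→City path; max flow = 3.
Certifying cut of size 3: {Plant→B, Plant→C, Plant→F}.

3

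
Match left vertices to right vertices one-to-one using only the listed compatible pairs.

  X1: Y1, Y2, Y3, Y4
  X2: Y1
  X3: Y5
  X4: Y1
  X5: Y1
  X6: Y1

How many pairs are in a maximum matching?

3

Unit-capacity flow: source→left, listed edges, right→sink; max matching = max flow.
Augmenting path X1→Y1 (+1); matched 1.
Augmenting path X3→Y5 (+1); matched 2.
Augmenting path X2→Y1→X1→Y2 (+1); matched 3.
No augmenting path remains; maximum matching = 3.
König certificate: {X1, X3, Y1} is a vertex cover of size 3 (every listed pair touches it), so no matching can be larger.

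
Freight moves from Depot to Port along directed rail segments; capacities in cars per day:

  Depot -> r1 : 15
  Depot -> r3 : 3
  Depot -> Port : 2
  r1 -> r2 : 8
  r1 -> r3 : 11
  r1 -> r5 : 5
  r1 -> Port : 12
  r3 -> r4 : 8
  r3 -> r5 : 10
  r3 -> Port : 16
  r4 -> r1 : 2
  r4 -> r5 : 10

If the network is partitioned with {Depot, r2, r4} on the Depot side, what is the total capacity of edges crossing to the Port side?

32

Edges leaving {Depot, r2, r4}: Depot→r1 (15), Depot→r3 (3), Depot→Port (2), r4→r1 (2), r4→r5 (10).
Cut capacity = 15 + 3 + 2 + 2 + 10 = 32.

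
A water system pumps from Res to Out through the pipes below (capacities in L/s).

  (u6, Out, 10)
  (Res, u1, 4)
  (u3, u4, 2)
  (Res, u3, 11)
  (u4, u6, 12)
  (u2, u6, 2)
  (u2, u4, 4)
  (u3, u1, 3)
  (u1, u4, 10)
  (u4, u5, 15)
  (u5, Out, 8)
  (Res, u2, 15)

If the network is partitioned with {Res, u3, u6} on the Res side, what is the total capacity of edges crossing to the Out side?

Edges leaving {Res, u3, u6}: Res→u1 (4), Res→u2 (15), u3→u1 (3), u3→u4 (2), u6→Out (10).
Cut capacity = 4 + 15 + 3 + 2 + 10 = 34.

34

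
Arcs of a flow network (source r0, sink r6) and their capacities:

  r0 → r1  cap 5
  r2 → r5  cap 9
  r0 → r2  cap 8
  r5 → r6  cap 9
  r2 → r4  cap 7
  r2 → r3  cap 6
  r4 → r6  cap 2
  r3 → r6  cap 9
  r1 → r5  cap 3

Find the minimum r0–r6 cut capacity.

11

Augment r0→r1→r5→r6: bottleneck 3, flow now 3.
Augment r0→r2→r3→r6: bottleneck 6, flow now 9.
Augment r0→r2→r4→r6: bottleneck 2, flow now 11.
No augmenting path remains; maximum flow = 11.
By max-flow min-cut, the minimum cut capacity equals the max flow.
In the residual graph, reachable from r0: {r0, r1}.
Min-cut edges: r0→r2 (8), r1→r5 (3); capacity 8 + 3 = 11.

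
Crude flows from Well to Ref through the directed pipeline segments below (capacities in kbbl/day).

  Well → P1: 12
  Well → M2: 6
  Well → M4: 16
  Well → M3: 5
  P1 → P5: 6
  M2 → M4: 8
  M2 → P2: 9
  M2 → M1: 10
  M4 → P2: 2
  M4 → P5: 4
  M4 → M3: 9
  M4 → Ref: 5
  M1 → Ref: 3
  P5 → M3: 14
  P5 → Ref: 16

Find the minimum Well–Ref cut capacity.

Augment Well→M4→Ref: bottleneck 5, flow now 5.
Augment Well→P1→P5→Ref: bottleneck 6, flow now 11.
Augment Well→M2→M1→Ref: bottleneck 3, flow now 14.
Augment Well→M4→P5→Ref: bottleneck 4, flow now 18.
No augmenting path remains; maximum flow = 18.
By max-flow min-cut, the minimum cut capacity equals the max flow.
In the residual graph, reachable from Well: {Well, P1, M2, M4, P2, M1, M3}.
Min-cut edges: P1→P5 (6), M4→P5 (4), M4→Ref (5), M1→Ref (3); capacity 6 + 4 + 5 + 3 = 18.

18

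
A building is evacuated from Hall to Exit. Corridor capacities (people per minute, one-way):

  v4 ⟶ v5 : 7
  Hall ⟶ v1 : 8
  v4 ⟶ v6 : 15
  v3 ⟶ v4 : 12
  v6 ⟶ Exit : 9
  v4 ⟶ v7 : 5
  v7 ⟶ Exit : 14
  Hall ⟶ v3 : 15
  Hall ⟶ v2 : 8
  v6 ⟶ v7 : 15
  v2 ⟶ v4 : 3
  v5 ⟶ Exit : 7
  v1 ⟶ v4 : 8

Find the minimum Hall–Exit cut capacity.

23

Augment Hall→v1→v4→v5→Exit: bottleneck 7, flow now 7.
Augment Hall→v1→v4→v6→Exit: bottleneck 1, flow now 8.
Augment Hall→v2→v4→v6→Exit: bottleneck 3, flow now 11.
Augment Hall→v3→v4→v6→Exit: bottleneck 5, flow now 16.
Augment Hall→v3→v4→v7→Exit: bottleneck 5, flow now 21.
Augment Hall→v3→v4→v6→v7→Exit: bottleneck 2, flow now 23.
No augmenting path remains; maximum flow = 23.
By max-flow min-cut, the minimum cut capacity equals the max flow.
In the residual graph, reachable from Hall: {Hall, v2, v3}.
Min-cut edges: Hall→v1 (8), v2→v4 (3), v3→v4 (12); capacity 8 + 3 + 12 = 23.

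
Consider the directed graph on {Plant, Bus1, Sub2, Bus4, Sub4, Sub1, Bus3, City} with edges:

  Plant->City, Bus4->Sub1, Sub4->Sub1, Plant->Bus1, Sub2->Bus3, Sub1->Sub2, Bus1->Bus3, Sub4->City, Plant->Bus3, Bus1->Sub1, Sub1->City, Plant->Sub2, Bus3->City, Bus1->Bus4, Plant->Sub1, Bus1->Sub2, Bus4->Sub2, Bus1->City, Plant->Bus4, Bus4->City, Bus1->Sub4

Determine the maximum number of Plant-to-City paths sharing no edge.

5

Assign every edge capacity 1; by Menger, the answer equals the max flow.
Path Plant→City (+1); total 1.
Path Plant→Bus1→City (+1); total 2.
Path Plant→Bus4→City (+1); total 3.
Path Plant→Sub1→City (+1); total 4.
Path Plant→Bus3→City (+1); total 5.
No residual Plant→City path; max flow = 5.
Certifying cut of size 5: {Bus3→City, Plant→Bus1, Plant→Bus4, Plant→City, Plant→Sub1}.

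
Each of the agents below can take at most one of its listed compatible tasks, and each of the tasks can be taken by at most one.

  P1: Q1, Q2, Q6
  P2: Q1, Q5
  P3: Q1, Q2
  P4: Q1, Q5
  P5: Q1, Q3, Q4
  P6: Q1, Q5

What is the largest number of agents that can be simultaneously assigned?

5

Unit-capacity flow: source→left, listed edges, right→sink; max matching = max flow.
Augmenting path P1→Q1 (+1); matched 1.
Augmenting path P2→Q5 (+1); matched 2.
Augmenting path P3→Q2 (+1); matched 3.
Augmenting path P5→Q3 (+1); matched 4.
Augmenting path P4→Q1→P1→Q6 (+1); matched 5.
No augmenting path remains; maximum matching = 5.
König certificate: {P1, P3, P5, Q1, Q5} is a vertex cover of size 5 (every listed pair touches it), so no matching can be larger.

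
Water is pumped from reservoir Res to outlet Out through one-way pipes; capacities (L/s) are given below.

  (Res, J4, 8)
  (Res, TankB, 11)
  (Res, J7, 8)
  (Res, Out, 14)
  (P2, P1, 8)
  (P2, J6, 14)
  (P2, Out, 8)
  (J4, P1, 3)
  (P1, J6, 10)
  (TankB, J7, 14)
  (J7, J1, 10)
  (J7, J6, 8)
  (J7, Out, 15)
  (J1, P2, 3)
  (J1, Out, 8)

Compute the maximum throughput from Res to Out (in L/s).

Augment Res→Out: bottleneck 14, flow now 14.
Augment Res→J7→Out: bottleneck 8, flow now 22.
Augment Res→TankB→J7→Out: bottleneck 7, flow now 29.
Augment Res→TankB→J7→J1→Out: bottleneck 4, flow now 33.
No augmenting path remains; maximum flow = 33.
In the residual graph, reachable from Res: {Res, J4, P1, J6}.
Min-cut edges: Res→TankB (11), Res→J7 (8), Res→Out (14); capacity 11 + 8 + 14 = 33.
This cut is saturated, so no flow can exceed 33.

33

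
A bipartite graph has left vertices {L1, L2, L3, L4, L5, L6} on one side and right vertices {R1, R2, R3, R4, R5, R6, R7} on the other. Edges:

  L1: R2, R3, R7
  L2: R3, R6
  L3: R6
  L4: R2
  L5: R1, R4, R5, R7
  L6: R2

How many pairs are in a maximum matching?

Unit-capacity flow: source→left, listed edges, right→sink; max matching = max flow.
Augmenting path L1→R2 (+1); matched 1.
Augmenting path L2→R3 (+1); matched 2.
Augmenting path L3→R6 (+1); matched 3.
Augmenting path L5→R1 (+1); matched 4.
Augmenting path L4→R2→L1→R7 (+1); matched 5.
No augmenting path remains; maximum matching = 5.
König certificate: {L1, L2, L3, L5, R2} is a vertex cover of size 5 (every listed pair touches it), so no matching can be larger.

5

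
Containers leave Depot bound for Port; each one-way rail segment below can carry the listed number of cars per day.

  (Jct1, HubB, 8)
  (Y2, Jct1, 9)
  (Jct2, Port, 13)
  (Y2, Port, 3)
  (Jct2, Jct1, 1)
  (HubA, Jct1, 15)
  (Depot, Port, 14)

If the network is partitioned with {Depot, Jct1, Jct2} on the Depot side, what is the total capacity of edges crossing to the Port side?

35

Edges leaving {Depot, Jct1, Jct2}: Depot→Port (14), Jct1→HubB (8), Jct2→Port (13).
Cut capacity = 14 + 8 + 13 = 35.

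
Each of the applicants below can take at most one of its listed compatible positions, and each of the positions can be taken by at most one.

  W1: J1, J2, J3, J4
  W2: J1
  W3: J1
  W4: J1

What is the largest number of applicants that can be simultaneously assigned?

Unit-capacity flow: source→left, listed edges, right→sink; max matching = max flow.
Augmenting path W1→J1 (+1); matched 1.
Augmenting path W2→J1→W1→J2 (+1); matched 2.
No augmenting path remains; maximum matching = 2.
König certificate: {W1, J1} is a vertex cover of size 2 (every listed pair touches it), so no matching can be larger.

2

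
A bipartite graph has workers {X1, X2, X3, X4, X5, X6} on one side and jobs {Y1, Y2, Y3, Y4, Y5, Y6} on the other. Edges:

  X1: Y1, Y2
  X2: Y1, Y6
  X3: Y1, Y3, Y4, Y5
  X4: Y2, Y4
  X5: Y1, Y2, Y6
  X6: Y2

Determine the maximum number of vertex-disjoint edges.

5

Unit-capacity flow: source→left, listed edges, right→sink; max matching = max flow.
Augmenting path X1→Y1 (+1); matched 1.
Augmenting path X2→Y6 (+1); matched 2.
Augmenting path X3→Y3 (+1); matched 3.
Augmenting path X4→Y2 (+1); matched 4.
Augmenting path X5→Y2→X4→Y4 (+1); matched 5.
No augmenting path remains; maximum matching = 5.
König certificate: {X3, X4, Y1, Y2, Y6} is a vertex cover of size 5 (every listed pair touches it), so no matching can be larger.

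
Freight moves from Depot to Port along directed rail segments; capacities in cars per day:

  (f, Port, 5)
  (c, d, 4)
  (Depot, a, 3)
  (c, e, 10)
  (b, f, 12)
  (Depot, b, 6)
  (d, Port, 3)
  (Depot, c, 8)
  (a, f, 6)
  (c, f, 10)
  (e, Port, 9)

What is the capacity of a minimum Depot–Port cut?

13

Augment Depot→a→f→Port: bottleneck 3, flow now 3.
Augment Depot→b→f→Port: bottleneck 2, flow now 5.
Augment Depot→c→d→Port: bottleneck 3, flow now 8.
Augment Depot→c→e→Port: bottleneck 5, flow now 13.
No augmenting path remains; maximum flow = 13.
By max-flow min-cut, the minimum cut capacity equals the max flow.
In the residual graph, reachable from Depot: {Depot, a, b, f}.
Min-cut edges: Depot→c (8), f→Port (5); capacity 8 + 5 = 13.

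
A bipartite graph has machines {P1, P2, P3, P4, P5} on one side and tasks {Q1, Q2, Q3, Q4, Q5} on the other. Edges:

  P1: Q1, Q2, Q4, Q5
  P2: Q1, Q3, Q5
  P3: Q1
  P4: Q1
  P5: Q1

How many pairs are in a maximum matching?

3

Unit-capacity flow: source→left, listed edges, right→sink; max matching = max flow.
Augmenting path P1→Q1 (+1); matched 1.
Augmenting path P2→Q3 (+1); matched 2.
Augmenting path P3→Q1→P1→Q2 (+1); matched 3.
No augmenting path remains; maximum matching = 3.
König certificate: {P1, P2, Q1} is a vertex cover of size 3 (every listed pair touches it), so no matching can be larger.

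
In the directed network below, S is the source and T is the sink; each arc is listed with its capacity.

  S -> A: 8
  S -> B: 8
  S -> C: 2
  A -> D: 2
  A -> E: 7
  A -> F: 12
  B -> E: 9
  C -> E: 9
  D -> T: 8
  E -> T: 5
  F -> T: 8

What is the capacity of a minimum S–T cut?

13

Augment S→A→D→T: bottleneck 2, flow now 2.
Augment S→A→E→T: bottleneck 5, flow now 7.
Augment S→A→F→T: bottleneck 1, flow now 8.
Augment S→B→E→A→F→T: bottleneck 5, flow now 13. (uses reverse residual edge)
No augmenting path remains; maximum flow = 13.
By max-flow min-cut, the minimum cut capacity equals the max flow.
In the residual graph, reachable from S: {S, B, C, E}.
Min-cut edges: S→A (8), E→T (5); capacity 8 + 5 = 13.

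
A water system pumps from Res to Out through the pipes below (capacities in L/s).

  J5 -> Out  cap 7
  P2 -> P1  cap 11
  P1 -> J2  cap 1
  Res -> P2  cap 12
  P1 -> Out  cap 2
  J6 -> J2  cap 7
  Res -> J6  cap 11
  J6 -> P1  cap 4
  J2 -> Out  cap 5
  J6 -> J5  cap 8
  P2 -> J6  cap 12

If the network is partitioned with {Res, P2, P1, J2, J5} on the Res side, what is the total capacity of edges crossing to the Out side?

37

Edges leaving {Res, P2, P1, J2, J5}: Res→J6 (11), P2→J6 (12), P1→Out (2), J2→Out (5), J5→Out (7).
Cut capacity = 11 + 12 + 2 + 5 + 7 = 37.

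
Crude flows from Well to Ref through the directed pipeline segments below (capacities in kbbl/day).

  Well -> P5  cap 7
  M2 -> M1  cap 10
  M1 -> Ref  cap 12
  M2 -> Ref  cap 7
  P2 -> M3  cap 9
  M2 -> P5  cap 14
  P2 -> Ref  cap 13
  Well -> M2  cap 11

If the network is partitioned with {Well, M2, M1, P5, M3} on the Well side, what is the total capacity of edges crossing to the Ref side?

Edges leaving {Well, M2, M1, P5, M3}: M2→Ref (7), M1→Ref (12).
Cut capacity = 7 + 12 = 19.

19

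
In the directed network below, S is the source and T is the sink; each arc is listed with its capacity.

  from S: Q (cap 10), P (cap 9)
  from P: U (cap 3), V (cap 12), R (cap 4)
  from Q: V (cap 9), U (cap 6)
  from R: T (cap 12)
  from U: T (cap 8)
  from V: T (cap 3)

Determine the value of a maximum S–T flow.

15

Augment S→P→R→T: bottleneck 4, flow now 4.
Augment S→P→U→T: bottleneck 3, flow now 7.
Augment S→P→V→T: bottleneck 2, flow now 9.
Augment S→Q→U→T: bottleneck 5, flow now 14.
Augment S→Q→V→T: bottleneck 1, flow now 15.
No augmenting path remains; maximum flow = 15.
In the residual graph, reachable from S: {S, P, Q, U, V}.
Min-cut edges: P→R (4), U→T (8), V→T (3); capacity 4 + 8 + 3 = 15.
This cut is saturated, so no flow can exceed 15.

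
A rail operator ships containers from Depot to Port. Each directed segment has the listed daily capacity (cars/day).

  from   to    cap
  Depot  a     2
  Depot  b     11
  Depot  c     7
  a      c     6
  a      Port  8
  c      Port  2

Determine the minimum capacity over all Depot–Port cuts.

4

Augment Depot→a→Port: bottleneck 2, flow now 2.
Augment Depot→c→Port: bottleneck 2, flow now 4.
No augmenting path remains; maximum flow = 4.
By max-flow min-cut, the minimum cut capacity equals the max flow.
In the residual graph, reachable from Depot: {Depot, b, c}.
Min-cut edges: Depot→a (2), c→Port (2); capacity 2 + 2 = 4.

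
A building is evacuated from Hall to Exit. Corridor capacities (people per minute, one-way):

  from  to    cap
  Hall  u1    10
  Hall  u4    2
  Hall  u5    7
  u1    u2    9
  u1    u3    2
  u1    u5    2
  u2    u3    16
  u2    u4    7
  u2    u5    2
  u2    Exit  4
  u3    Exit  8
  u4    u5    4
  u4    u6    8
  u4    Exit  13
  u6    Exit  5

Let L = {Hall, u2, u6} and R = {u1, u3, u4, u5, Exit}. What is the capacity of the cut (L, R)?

Edges leaving {Hall, u2, u6}: Hall→u1 (10), Hall→u4 (2), Hall→u5 (7), u2→u3 (16), u2→u4 (7), u2→u5 (2), u2→Exit (4), u6→Exit (5).
Cut capacity = 10 + 2 + 7 + 16 + 7 + 2 + 4 + 5 = 53.

53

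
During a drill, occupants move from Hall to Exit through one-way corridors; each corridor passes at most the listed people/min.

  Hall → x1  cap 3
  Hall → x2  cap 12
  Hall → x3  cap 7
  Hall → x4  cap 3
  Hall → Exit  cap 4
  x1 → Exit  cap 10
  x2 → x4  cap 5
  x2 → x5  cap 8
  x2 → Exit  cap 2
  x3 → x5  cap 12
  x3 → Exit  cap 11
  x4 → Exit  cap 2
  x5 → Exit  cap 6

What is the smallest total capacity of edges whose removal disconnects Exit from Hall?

Augment Hall→Exit: bottleneck 4, flow now 4.
Augment Hall→x1→Exit: bottleneck 3, flow now 7.
Augment Hall→x2→Exit: bottleneck 2, flow now 9.
Augment Hall→x3→Exit: bottleneck 7, flow now 16.
Augment Hall→x4→Exit: bottleneck 2, flow now 18.
Augment Hall→x2→x5→Exit: bottleneck 6, flow now 24.
No augmenting path remains; maximum flow = 24.
By max-flow min-cut, the minimum cut capacity equals the max flow.
In the residual graph, reachable from Hall: {Hall, x2, x4, x5}.
Min-cut edges: Hall→x1 (3), Hall→x3 (7), Hall→Exit (4), x2→Exit (2), x4→Exit (2), x5→Exit (6); capacity 3 + 7 + 4 + 2 + 2 + 6 = 24.

24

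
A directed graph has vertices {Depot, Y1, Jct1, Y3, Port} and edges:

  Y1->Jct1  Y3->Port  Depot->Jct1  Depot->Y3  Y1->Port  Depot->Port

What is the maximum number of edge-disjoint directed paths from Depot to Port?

2

Assign every edge capacity 1; by Menger, the answer equals the max flow.
Path Depot→Port (+1); total 1.
Path Depot→Y3→Port (+1); total 2.
No residual Depot→Port path; max flow = 2.
Certifying cut of size 2: {Depot→Port, Depot→Y3}.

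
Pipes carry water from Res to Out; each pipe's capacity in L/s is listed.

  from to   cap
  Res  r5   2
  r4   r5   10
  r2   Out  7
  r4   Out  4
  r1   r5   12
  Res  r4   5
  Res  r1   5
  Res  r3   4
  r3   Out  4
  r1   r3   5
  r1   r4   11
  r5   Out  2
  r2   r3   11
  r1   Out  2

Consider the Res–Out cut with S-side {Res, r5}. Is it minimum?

Given cut capacity: 5 + 4 + 5 + 2 = 16.
Augment Res→r1→Out: bottleneck 2, flow now 2.
Augment Res→r3→Out: bottleneck 4, flow now 6.
Augment Res→r4→Out: bottleneck 4, flow now 10.
Augment Res→r5→Out: bottleneck 2, flow now 12.
No augmenting path remains; maximum flow = 12.
In the residual graph, reachable from Res: {Res, r1, r3, r4, r5}.
Min-cut edges: r1→Out (2), r3→Out (4), r4→Out (4), r5→Out (2); capacity 2 + 4 + 4 + 2 = 12.
Cut capacity 16 exceeds the max flow 12, so it is not minimum.

No — its capacity is 16, but the minimum cut has capacity 12.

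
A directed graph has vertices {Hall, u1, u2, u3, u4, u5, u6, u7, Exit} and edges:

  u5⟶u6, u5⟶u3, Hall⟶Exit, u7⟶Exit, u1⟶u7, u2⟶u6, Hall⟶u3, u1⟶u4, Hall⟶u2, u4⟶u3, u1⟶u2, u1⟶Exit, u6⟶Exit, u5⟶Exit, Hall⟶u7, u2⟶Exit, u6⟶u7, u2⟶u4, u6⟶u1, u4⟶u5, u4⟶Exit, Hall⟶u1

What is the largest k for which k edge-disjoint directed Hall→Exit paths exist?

Assign every edge capacity 1; by Menger, the answer equals the max flow.
Path Hall→Exit (+1); total 1.
Path Hall→u1→Exit (+1); total 2.
Path Hall→u2→Exit (+1); total 3.
Path Hall→u7→Exit (+1); total 4.
No residual Hall→Exit path; max flow = 4.
Certifying cut of size 4: {Hall→Exit, Hall→u1, Hall→u2, Hall→u7}.

4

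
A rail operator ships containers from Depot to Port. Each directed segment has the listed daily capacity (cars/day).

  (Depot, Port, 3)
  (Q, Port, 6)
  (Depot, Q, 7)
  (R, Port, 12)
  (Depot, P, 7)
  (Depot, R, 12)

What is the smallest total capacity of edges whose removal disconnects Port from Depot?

21

Augment Depot→Port: bottleneck 3, flow now 3.
Augment Depot→Q→Port: bottleneck 6, flow now 9.
Augment Depot→R→Port: bottleneck 12, flow now 21.
No augmenting path remains; maximum flow = 21.
By max-flow min-cut, the minimum cut capacity equals the max flow.
In the residual graph, reachable from Depot: {Depot, P, Q}.
Min-cut edges: Depot→R (12), Depot→Port (3), Q→Port (6); capacity 12 + 3 + 6 = 21.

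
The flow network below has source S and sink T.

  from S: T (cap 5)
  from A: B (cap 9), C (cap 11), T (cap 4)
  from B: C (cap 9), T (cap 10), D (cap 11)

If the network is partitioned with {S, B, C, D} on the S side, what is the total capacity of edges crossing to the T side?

Edges leaving {S, B, C, D}: S→T (5), B→T (10).
Cut capacity = 5 + 10 = 15.

15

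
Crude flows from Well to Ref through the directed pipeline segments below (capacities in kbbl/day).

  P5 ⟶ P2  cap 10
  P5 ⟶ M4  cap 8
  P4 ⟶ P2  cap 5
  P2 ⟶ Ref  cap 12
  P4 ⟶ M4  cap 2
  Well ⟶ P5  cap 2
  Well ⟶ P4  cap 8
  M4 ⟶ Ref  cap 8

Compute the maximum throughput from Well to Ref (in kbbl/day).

9

Augment Well→P5→P2→Ref: bottleneck 2, flow now 2.
Augment Well→P4→P2→Ref: bottleneck 5, flow now 7.
Augment Well→P4→M4→Ref: bottleneck 2, flow now 9.
No augmenting path remains; maximum flow = 9.
In the residual graph, reachable from Well: {Well, P4}.
Min-cut edges: Well→P5 (2), P4→P2 (5), P4→M4 (2); capacity 2 + 5 + 2 = 9.
This cut is saturated, so no flow can exceed 9.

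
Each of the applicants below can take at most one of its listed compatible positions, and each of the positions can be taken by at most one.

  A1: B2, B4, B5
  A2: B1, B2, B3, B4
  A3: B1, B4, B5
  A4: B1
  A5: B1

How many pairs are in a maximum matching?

Unit-capacity flow: source→left, listed edges, right→sink; max matching = max flow.
Augmenting path A1→B2 (+1); matched 1.
Augmenting path A2→B1 (+1); matched 2.
Augmenting path A3→B4 (+1); matched 3.
Augmenting path A4→B1→A2→B3 (+1); matched 4.
No augmenting path remains; maximum matching = 4.
König certificate: {A1, A2, A3, B1} is a vertex cover of size 4 (every listed pair touches it), so no matching can be larger.

4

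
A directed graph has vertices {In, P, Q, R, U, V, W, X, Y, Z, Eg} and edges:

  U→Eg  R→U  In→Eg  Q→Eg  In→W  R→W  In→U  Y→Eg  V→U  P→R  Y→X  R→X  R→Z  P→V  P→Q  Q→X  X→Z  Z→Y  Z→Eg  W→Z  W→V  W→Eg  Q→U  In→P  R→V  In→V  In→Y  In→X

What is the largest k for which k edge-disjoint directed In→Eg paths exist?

6

Assign every edge capacity 1; by Menger, the answer equals the max flow.
Path In→Eg (+1); total 1.
Path In→U→Eg (+1); total 2.
Path In→W→Eg (+1); total 3.
Path In→Y→Eg (+1); total 4.
Path In→P→Q→Eg (+1); total 5.
Path In→X→Z→Eg (+1); total 6.
No residual In→Eg path; max flow = 6.
Certifying cut of size 6: {In→Eg, In→P, In→W, In→X, In→Y, U→Eg}.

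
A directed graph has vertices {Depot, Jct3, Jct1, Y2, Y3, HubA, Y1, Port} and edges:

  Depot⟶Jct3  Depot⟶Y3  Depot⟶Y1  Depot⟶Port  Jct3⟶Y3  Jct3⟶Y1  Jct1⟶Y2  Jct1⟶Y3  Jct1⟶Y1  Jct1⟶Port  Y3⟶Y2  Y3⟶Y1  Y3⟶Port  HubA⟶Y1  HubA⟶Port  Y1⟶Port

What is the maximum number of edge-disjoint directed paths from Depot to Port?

3

Assign every edge capacity 1; by Menger, the answer equals the max flow.
Path Depot→Port (+1); total 1.
Path Depot→Y3→Port (+1); total 2.
Path Depot→Y1→Port (+1); total 3.
No residual Depot→Port path; max flow = 3.
Certifying cut of size 3: {Depot→Port, Y1→Port, Y3→Port}.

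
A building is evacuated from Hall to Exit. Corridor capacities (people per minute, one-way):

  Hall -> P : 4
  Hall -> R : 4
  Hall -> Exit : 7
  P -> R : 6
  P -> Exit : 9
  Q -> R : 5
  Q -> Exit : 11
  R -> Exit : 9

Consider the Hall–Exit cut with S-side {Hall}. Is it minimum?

Yes — it is a minimum cut (capacity 15).

Given cut capacity: 4 + 4 + 7 = 15.
Augment Hall→Exit: bottleneck 7, flow now 7.
Augment Hall→P→Exit: bottleneck 4, flow now 11.
Augment Hall→R→Exit: bottleneck 4, flow now 15.
No augmenting path remains; maximum flow = 15.
Cut capacity 15 equals the max flow, so it is a minimum cut.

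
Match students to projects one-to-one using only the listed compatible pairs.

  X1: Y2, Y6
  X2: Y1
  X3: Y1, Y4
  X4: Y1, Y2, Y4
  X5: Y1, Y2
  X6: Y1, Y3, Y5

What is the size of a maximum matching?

Unit-capacity flow: source→left, listed edges, right→sink; max matching = max flow.
Augmenting path X1→Y2 (+1); matched 1.
Augmenting path X2→Y1 (+1); matched 2.
Augmenting path X3→Y4 (+1); matched 3.
Augmenting path X6→Y3 (+1); matched 4.
Augmenting path X4→Y2→X1→Y6 (+1); matched 5.
No augmenting path remains; maximum matching = 5.
König certificate: {X1, X6, Y1, Y2, Y4} is a vertex cover of size 5 (every listed pair touches it), so no matching can be larger.

5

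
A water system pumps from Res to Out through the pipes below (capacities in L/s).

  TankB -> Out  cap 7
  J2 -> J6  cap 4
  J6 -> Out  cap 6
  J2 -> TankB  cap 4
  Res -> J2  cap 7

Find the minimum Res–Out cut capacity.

7

Augment Res→J2→TankB→Out: bottleneck 4, flow now 4.
Augment Res→J2→J6→Out: bottleneck 3, flow now 7.
No augmenting path remains; maximum flow = 7.
By max-flow min-cut, the minimum cut capacity equals the max flow.
In the residual graph, reachable from Res: {Res}.
Min-cut edges: Res→J2 (7); capacity 7 = 7.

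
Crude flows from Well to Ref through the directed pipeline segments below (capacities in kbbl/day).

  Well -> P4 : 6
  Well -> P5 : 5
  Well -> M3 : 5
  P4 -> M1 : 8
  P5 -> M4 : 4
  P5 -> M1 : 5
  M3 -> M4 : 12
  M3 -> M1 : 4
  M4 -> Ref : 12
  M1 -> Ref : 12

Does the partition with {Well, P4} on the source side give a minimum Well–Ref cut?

No — its capacity is 18, but the minimum cut has capacity 16.

Given cut capacity: 5 + 5 + 8 = 18.
Augment Well→P4→M1→Ref: bottleneck 6, flow now 6.
Augment Well→P5→M4→Ref: bottleneck 4, flow now 10.
Augment Well→P5→M1→Ref: bottleneck 1, flow now 11.
Augment Well→M3→M4→Ref: bottleneck 5, flow now 16.
No augmenting path remains; maximum flow = 16.
In the residual graph, reachable from Well: {Well}.
Min-cut edges: Well→P4 (6), Well→P5 (5), Well→M3 (5); capacity 6 + 5 + 5 = 16.
Cut capacity 18 exceeds the max flow 16, so it is not minimum.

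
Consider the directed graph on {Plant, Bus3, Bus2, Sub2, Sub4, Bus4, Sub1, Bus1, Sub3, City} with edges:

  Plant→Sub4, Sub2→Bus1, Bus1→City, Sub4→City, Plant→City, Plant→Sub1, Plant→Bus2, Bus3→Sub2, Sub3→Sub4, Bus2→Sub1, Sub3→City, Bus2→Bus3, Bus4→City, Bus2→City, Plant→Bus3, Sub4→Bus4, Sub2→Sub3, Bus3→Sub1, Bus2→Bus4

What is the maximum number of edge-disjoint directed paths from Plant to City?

4

Assign every edge capacity 1; by Menger, the answer equals the max flow.
Path Plant→City (+1); total 1.
Path Plant→Bus2→City (+1); total 2.
Path Plant→Sub4→City (+1); total 3.
Path Plant→Bus3→Sub2→Bus1→City (+1); total 4.
No residual Plant→City path; max flow = 4.
Certifying cut of size 4: {Plant→Bus2, Plant→Bus3, Plant→City, Plant→Sub4}.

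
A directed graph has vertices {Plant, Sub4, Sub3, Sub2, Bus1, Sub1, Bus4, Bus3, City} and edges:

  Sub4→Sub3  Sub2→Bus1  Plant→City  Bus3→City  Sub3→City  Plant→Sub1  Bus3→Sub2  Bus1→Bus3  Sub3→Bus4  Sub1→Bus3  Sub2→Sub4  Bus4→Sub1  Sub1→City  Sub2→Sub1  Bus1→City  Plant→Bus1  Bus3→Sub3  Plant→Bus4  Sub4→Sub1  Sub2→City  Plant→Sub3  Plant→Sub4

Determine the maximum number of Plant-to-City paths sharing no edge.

5

Assign every edge capacity 1; by Menger, the answer equals the max flow.
Path Plant→City (+1); total 1.
Path Plant→Sub3→City (+1); total 2.
Path Plant→Bus1→City (+1); total 3.
Path Plant→Sub1→City (+1); total 4.
Path Plant→Sub4→Sub1→Bus3→City (+1); total 5.
No residual Plant→City path; max flow = 5.
Certifying cut of size 5: {Plant→Bus1, Plant→City, Sub1→Bus3, Sub1→City, Sub3→City}.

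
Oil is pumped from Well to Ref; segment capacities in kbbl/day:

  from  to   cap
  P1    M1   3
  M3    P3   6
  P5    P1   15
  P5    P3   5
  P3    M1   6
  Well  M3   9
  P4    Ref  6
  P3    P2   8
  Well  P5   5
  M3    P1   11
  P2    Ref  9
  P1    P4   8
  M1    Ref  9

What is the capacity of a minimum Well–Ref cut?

14

Augment Well→P5→P3→P2→Ref: bottleneck 5, flow now 5.
Augment Well→M3→P3→P2→Ref: bottleneck 3, flow now 8.
Augment Well→M3→P3→M1→Ref: bottleneck 3, flow now 11.
Augment Well→M3→P1→P4→Ref: bottleneck 3, flow now 14.
No augmenting path remains; maximum flow = 14.
By max-flow min-cut, the minimum cut capacity equals the max flow.
In the residual graph, reachable from Well: {Well}.
Min-cut edges: Well→P5 (5), Well→M3 (9); capacity 5 + 9 = 14.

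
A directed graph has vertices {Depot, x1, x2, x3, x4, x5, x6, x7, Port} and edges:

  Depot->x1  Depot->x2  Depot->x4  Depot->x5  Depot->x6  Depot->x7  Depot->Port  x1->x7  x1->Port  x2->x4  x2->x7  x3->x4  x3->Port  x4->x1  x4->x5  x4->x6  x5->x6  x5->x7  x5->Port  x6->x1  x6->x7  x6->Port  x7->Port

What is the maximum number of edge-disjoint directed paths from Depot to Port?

5

Assign every edge capacity 1; by Menger, the answer equals the max flow.
Path Depot→Port (+1); total 1.
Path Depot→x1→Port (+1); total 2.
Path Depot→x5→Port (+1); total 3.
Path Depot→x6→Port (+1); total 4.
Path Depot→x7→Port (+1); total 5.
No residual Depot→Port path; max flow = 5.
Certifying cut of size 5: {Depot→Port, x1→Port, x5→Port, x6→Port, x7→Port}.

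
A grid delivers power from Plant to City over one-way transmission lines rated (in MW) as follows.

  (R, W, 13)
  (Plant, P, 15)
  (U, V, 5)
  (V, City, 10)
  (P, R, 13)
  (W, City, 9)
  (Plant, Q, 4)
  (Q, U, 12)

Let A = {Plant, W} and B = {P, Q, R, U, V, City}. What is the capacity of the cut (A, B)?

Edges leaving {Plant, W}: Plant→P (15), Plant→Q (4), W→City (9).
Cut capacity = 15 + 4 + 9 = 28.

28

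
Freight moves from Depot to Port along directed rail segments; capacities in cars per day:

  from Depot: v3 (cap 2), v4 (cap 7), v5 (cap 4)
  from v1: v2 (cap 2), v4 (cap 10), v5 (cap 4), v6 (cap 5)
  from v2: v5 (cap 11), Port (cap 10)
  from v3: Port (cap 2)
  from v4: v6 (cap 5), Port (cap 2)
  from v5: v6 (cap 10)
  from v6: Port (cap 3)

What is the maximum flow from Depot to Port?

7

Augment Depot→v3→Port: bottleneck 2, flow now 2.
Augment Depot→v4→Port: bottleneck 2, flow now 4.
Augment Depot→v4→v6→Port: bottleneck 3, flow now 7.
No augmenting path remains; maximum flow = 7.
In the residual graph, reachable from Depot: {Depot, v4, v5, v6}.
Min-cut edges: Depot→v3 (2), v4→Port (2), v6→Port (3); capacity 2 + 2 + 3 = 7.
This cut is saturated, so no flow can exceed 7.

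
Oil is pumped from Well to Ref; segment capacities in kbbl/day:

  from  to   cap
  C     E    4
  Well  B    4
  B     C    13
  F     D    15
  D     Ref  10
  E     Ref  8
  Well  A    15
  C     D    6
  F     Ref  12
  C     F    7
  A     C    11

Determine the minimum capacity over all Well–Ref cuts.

15

Augment Well→A→C→D→Ref: bottleneck 6, flow now 6.
Augment Well→A→C→E→Ref: bottleneck 4, flow now 10.
Augment Well→A→C→F→Ref: bottleneck 1, flow now 11.
Augment Well→B→C→F→Ref: bottleneck 4, flow now 15.
No augmenting path remains; maximum flow = 15.
By max-flow min-cut, the minimum cut capacity equals the max flow.
In the residual graph, reachable from Well: {Well, A}.
Min-cut edges: Well→B (4), A→C (11); capacity 4 + 11 = 15.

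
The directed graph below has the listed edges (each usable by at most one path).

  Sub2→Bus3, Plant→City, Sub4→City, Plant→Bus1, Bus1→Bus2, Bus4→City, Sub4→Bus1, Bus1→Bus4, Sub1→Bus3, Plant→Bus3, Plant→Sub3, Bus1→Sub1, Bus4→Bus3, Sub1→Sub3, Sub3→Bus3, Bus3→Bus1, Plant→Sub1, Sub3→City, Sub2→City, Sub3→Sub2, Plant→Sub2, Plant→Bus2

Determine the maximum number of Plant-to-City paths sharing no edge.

4

Assign every edge capacity 1; by Menger, the answer equals the max flow.
Path Plant→City (+1); total 1.
Path Plant→Sub3→City (+1); total 2.
Path Plant→Sub2→City (+1); total 3.
Path Plant→Bus1→Bus4→City (+1); total 4.
No residual Plant→City path; max flow = 4.
Certifying cut of size 4: {Bus1→Bus4, Plant→City, Sub2→City, Sub3→City}.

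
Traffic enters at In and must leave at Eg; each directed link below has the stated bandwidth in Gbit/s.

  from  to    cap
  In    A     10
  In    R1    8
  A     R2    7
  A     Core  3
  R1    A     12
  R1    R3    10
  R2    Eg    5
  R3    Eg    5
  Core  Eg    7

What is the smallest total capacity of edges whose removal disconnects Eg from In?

13

Augment In→A→R2→Eg: bottleneck 5, flow now 5.
Augment In→A→Core→Eg: bottleneck 3, flow now 8.
Augment In→R1→R3→Eg: bottleneck 5, flow now 13.
No augmenting path remains; maximum flow = 13.
By max-flow min-cut, the minimum cut capacity equals the max flow.
In the residual graph, reachable from In: {In, A, R1, R2, R3}.
Min-cut edges: A→Core (3), R2→Eg (5), R3→Eg (5); capacity 3 + 5 + 5 = 13.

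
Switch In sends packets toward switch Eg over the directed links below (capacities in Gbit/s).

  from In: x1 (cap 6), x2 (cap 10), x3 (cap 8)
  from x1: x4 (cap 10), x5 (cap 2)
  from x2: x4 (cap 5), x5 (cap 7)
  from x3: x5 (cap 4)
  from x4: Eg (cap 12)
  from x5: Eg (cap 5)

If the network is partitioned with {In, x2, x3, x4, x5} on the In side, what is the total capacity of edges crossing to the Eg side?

Edges leaving {In, x2, x3, x4, x5}: In→x1 (6), x4→Eg (12), x5→Eg (5).
Cut capacity = 6 + 12 + 5 = 23.

23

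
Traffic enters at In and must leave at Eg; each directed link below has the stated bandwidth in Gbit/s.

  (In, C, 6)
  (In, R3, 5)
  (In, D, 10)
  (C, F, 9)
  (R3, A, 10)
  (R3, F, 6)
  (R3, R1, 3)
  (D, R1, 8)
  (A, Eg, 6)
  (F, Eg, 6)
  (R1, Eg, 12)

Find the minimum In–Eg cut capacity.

19

Augment In→C→F→Eg: bottleneck 6, flow now 6.
Augment In→R3→A→Eg: bottleneck 5, flow now 11.
Augment In→D→R1→Eg: bottleneck 8, flow now 19.
No augmenting path remains; maximum flow = 19.
By max-flow min-cut, the minimum cut capacity equals the max flow.
In the residual graph, reachable from In: {In, D}.
Min-cut edges: In→C (6), In→R3 (5), D→R1 (8); capacity 6 + 5 + 8 = 19.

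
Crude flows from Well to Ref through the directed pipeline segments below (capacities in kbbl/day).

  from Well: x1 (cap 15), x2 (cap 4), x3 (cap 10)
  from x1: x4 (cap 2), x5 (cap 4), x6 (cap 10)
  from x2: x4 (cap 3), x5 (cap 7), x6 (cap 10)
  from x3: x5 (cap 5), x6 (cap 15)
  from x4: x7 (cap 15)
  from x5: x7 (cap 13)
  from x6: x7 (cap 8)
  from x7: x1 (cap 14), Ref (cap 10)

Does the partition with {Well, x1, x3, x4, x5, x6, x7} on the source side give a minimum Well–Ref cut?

Given cut capacity: 4 + 10 = 14.
Augment Well→x1→x4→x7→Ref: bottleneck 2, flow now 2.
Augment Well→x1→x5→x7→Ref: bottleneck 4, flow now 6.
Augment Well→x1→x6→x7→Ref: bottleneck 4, flow now 10.
No augmenting path remains; maximum flow = 10.
In the residual graph, reachable from Well: {Well, x1, x2, x3, x4, x5, x6, x7}.
Min-cut edges: x7→Ref (10); capacity 10 = 10.
Cut capacity 14 exceeds the max flow 10, so it is not minimum.

No — its capacity is 14, but the minimum cut has capacity 10.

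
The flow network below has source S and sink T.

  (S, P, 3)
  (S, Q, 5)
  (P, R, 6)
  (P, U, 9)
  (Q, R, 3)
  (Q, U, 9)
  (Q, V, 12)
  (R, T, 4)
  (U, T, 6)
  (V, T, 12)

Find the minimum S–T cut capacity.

Augment S→P→R→T: bottleneck 3, flow now 3.
Augment S→Q→R→T: bottleneck 1, flow now 4.
Augment S→Q→U→T: bottleneck 4, flow now 8.
No augmenting path remains; maximum flow = 8.
By max-flow min-cut, the minimum cut capacity equals the max flow.
In the residual graph, reachable from S: {S}.
Min-cut edges: S→P (3), S→Q (5); capacity 3 + 5 = 8.

8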